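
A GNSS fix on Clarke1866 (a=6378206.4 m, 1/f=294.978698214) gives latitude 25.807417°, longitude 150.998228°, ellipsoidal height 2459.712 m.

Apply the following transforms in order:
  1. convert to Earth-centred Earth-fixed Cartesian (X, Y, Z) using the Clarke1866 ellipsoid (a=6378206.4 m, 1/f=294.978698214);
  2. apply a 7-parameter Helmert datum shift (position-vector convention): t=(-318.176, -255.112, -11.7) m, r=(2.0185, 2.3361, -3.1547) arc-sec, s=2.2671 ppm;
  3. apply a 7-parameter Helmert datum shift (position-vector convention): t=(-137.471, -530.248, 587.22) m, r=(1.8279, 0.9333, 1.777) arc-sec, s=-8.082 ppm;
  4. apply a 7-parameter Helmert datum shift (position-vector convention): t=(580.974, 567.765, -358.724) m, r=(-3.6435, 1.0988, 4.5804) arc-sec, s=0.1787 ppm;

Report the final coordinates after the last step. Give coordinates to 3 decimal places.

X=-5027024.524 m, Y=2786507.989 m, Z=2761094.338 m

start: φ=25.807417°, λ=150.998228°, h=2459.712 m
→ ECEF (a=6378206.400, f=1/294.978698214): X=-5027193.4066, Y=2786822.0610, Z=2760783.8817
→ Helmert 7p (PV): X=-5027449.0888, Y=2786623.1382, Z=2760862.6493
→ Helmert 7p (PV): X=-5027557.4428, Y=2786002.5906, Z=2761474.9984
→ Helmert 7p (PV): X=-5027024.5236, Y=2786507.9887, Z=2761094.3379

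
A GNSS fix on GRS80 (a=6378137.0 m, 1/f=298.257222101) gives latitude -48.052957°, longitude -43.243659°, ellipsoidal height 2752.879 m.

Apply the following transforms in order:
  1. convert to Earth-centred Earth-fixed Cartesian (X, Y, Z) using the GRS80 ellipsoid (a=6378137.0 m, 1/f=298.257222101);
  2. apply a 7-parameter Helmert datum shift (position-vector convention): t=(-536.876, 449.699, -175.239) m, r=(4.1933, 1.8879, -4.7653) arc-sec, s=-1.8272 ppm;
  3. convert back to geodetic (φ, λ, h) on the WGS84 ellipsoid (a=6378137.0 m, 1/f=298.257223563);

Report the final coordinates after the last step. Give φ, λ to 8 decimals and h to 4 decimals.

φ=-48.05986471°, λ=-43.24498170°, h=2404.7035 m

start: φ=-48.052957°, λ=-43.243659°, h=2752.879 m
→ ECEF (a=6378137.000, f=1/298.257222101): X=3112784.4549, Y=-2927565.9392, Z=-4722861.8606
→ Helmert 7p (PV): X=3112131.0290, Y=-2927086.7908, Z=-4723116.4770
→ geod (Bowring, a=6378137.000): φ=-48.05986471°, λ=-43.24498170°, h=2404.7035 m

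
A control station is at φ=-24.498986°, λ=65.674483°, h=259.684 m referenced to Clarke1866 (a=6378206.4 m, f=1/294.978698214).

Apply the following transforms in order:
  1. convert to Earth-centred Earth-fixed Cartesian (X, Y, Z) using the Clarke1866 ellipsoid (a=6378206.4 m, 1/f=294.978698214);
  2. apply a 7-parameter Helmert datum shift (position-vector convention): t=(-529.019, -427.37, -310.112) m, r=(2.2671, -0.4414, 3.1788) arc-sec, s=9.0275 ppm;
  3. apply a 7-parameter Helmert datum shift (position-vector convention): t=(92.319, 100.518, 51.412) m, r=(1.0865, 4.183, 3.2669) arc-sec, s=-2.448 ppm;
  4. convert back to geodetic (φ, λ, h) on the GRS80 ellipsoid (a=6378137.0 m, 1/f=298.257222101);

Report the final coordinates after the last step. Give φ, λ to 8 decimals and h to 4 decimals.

start: φ=-24.498986°, λ=65.674483°, h=259.684 m
→ ECEF (a=6378206.400, f=1/294.978698214): X=2392261.4807, Y=5291986.6974, Z=-2628631.8042
→ Helmert 7p (PV): X=2391678.1262, Y=5291672.8610, Z=-2628902.3609
→ Helmert 7p (PV): X=2391627.4657, Y=5291812.1529, Z=-2628865.1420
→ geod (Bowring, a=6378137.000): φ=-24.50085861°, λ=65.67947371°, h=2.6908 m

φ=-24.50085861°, λ=65.67947371°, h=2.6908 m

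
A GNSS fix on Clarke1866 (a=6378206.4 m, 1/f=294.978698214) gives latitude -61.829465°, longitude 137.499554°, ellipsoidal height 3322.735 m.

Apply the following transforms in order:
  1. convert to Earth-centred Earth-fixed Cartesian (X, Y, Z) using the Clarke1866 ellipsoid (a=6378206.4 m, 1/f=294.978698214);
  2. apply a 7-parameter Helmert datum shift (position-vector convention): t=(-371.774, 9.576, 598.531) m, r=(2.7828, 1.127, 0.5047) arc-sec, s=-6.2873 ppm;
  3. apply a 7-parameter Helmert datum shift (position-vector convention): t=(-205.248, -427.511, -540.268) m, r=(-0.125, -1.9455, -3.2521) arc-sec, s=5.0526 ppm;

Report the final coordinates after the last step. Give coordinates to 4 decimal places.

start: φ=-61.829465°, λ=137.499554°, h=3322.735 m
→ ECEF (a=6378206.400, f=1/294.978698214): X=-2227044.3177, Y=2040742.0263, Z=-5602301.6964
→ Helmert 7p (PV): X=-2227437.6929, Y=2040808.9047, Z=-5601628.2416
→ Helmert 7p (PV): X=-2227569.1833, Y=2040423.4297, Z=-5602219.0586

X=-2227569.1833 m, Y=2040423.4297 m, Z=-5602219.0586 m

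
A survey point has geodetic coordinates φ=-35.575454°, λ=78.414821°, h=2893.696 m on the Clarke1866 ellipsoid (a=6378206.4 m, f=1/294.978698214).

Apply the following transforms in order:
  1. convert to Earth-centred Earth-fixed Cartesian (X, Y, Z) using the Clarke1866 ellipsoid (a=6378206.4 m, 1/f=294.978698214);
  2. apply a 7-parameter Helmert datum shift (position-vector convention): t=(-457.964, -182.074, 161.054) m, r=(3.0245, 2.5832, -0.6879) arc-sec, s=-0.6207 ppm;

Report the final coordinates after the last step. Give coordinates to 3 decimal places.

X=1043000.531 m, Y=5090028.888 m, Z=-3691249.537 m

start: φ=-35.575454°, λ=78.414821°, h=2893.696 m
→ ECEF (a=6378206.400, f=1/294.978698214): X=1043488.3976, Y=5090163.4733, Z=-3691474.4516
→ Helmert 7p (PV): X=1043000.5309, Y=5090028.8885, Z=-3691249.5366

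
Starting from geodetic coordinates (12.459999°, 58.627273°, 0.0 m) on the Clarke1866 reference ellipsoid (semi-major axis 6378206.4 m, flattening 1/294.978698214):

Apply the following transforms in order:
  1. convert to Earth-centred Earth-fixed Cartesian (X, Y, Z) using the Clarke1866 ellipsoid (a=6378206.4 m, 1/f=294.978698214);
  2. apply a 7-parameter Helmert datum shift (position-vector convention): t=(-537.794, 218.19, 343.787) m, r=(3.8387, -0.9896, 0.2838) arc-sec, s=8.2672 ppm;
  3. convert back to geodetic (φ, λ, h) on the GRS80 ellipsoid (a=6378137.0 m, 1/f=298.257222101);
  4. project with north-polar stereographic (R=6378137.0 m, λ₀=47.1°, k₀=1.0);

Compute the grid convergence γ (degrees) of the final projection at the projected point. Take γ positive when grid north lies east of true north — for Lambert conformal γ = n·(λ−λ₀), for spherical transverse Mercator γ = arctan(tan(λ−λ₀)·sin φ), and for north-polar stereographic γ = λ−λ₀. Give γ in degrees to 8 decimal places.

11.53254996

start: φ=12.459999°, λ=58.627273°, h=0.000 m
→ ECEF (a=6378206.400, f=1/294.978698214): X=3242817.5968, Y=5318278.9413, Z=1367049.5167
→ Helmert 7p (PV): X=3242292.7355, Y=5318520.1187, Z=1367519.1405
→ geod (Bowring, a=6378137.000): φ=12.46337198°, λ=58.63254996°, h=93.9804 m
→ into stereo (λ₀=47.1°): φ=12.46337198°, λ−λ₀=11.53254996°
convergence γ = 11.53254996°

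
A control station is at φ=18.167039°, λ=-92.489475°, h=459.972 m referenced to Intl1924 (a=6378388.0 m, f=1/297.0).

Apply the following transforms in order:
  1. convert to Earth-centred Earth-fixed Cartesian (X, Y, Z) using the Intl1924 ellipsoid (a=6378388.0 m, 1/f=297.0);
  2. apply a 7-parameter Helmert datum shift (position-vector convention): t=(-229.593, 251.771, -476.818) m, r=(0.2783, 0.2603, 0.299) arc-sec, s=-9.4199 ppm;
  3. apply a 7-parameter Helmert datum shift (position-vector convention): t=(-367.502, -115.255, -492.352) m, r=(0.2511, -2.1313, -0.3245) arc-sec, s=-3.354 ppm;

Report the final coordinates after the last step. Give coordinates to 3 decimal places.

X=-263957.698 m, Y=-6056922.865 m, Z=1975114.616 m

start: φ=18.167039°, λ=-92.489475°, h=459.972 m
→ ECEF (a=6378388.000, f=1/297.0): X=-263345.2996, Y=-6057131.7149, Z=1976126.9642
→ Helmert 7p (PV): X=-263561.1378, Y=-6056825.9343, Z=1975623.6912
→ Helmert 7p (PV): X=-263957.6982, Y=-6056922.8651, Z=1975114.6162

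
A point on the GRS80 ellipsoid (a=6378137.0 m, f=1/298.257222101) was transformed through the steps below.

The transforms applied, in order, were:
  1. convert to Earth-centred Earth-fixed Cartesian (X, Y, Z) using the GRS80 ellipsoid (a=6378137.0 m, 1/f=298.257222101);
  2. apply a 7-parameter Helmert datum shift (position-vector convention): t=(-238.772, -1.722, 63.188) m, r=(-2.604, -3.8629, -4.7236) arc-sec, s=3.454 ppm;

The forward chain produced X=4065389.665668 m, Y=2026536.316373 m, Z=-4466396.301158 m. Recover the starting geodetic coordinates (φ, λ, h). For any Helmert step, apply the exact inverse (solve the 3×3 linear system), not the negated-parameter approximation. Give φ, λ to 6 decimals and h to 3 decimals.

start: X=4065389.6657, Y=2026536.3164, Z=-4466396.3012 m
→ Helmert⁻¹: X=4065484.3348, Y=2026680.5285, Z=-4466494.6140
→ geod (Bowring, a=6378137.000): φ=-44.70804800°, λ=26.49666800°, h=3050.6960 m

φ=-44.708048°, λ=26.496668°, h=3050.696 m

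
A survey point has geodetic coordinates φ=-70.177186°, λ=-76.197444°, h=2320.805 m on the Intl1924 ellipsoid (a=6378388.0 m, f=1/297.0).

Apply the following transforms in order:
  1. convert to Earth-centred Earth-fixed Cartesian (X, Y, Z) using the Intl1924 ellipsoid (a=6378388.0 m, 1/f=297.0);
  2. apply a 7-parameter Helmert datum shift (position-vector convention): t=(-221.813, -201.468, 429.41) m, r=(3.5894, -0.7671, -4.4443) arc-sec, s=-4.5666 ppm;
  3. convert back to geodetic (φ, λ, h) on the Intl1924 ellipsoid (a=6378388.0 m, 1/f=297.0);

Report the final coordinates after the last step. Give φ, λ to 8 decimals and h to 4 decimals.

φ=-70.17559124°, λ=-76.20440862°, h=1936.4174 m

start: φ=-70.177186°, λ=-76.197444°, h=2320.805 m
→ ECEF (a=6378388.000, f=1/297.0): X=517769.2591, Y=-2107572.9412, Z=-5980095.6870
→ Helmert 7p (PV): X=517521.9108, Y=-2107671.8763, Z=-5979673.7183
→ geod (Bowring, a=6378388.000): φ=-70.17559124°, λ=-76.20440862°, h=1936.4174 m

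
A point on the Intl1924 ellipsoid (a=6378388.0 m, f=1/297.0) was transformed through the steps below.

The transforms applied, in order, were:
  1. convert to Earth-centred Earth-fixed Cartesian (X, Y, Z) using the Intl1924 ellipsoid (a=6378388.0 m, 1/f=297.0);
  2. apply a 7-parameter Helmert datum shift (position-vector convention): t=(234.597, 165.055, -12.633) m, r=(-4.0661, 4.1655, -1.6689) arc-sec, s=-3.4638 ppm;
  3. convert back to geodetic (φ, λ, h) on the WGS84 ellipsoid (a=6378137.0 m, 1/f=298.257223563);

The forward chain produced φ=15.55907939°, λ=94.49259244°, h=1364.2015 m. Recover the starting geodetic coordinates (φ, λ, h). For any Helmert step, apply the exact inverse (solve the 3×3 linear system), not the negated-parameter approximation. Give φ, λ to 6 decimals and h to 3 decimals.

φ=15.561010°, λ=94.495700°, h=1004.624 m

start: φ=15.559079°, λ=94.492592°, h=1364.202 m
→ ECEF (a=6378137.000, f=1/298.257223563): X=-481511.5053, Y=6128313.2426, Z=1700142.0071
→ Helmert⁻¹: X=-481831.6908, Y=6128131.9984, Z=1700271.6025
→ geod (Bowring, a=6378388.000): φ=15.56101000°, λ=94.49570000°, h=1004.6240 m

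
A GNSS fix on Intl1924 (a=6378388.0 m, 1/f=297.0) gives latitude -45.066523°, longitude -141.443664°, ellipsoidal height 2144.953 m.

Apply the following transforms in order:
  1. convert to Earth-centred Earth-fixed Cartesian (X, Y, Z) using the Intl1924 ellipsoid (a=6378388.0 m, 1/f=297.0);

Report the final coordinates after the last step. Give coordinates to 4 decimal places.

start: φ=-45.066523°, λ=-141.443664°, h=2144.953 m
→ ECEF (a=6378388.000, f=1/297.0): X=-3529994.9635, Y=-2813556.1585, Z=-4494172.1828

X=-3529994.9635 m, Y=-2813556.1585 m, Z=-4494172.1828 m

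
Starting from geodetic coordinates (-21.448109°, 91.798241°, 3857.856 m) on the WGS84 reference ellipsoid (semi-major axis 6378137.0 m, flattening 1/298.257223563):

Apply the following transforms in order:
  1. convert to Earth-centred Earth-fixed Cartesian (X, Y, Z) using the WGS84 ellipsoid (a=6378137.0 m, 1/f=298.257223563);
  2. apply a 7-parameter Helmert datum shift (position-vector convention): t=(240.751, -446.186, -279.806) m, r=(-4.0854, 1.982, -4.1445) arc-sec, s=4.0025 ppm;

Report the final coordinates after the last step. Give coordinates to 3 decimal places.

X=-186145.127 m, Y=5939303.413 m, Z=-2319459.845 m

start: φ=-21.448109°, λ=91.798241°, h=3857.856 m
→ ECEF (a=6378137.000, f=1/298.257223563): X=-186482.1969, Y=5939768.0111, Z=-2319054.9023
→ Helmert 7p (PV): X=-186145.1274, Y=5939303.4134, Z=-2319459.8453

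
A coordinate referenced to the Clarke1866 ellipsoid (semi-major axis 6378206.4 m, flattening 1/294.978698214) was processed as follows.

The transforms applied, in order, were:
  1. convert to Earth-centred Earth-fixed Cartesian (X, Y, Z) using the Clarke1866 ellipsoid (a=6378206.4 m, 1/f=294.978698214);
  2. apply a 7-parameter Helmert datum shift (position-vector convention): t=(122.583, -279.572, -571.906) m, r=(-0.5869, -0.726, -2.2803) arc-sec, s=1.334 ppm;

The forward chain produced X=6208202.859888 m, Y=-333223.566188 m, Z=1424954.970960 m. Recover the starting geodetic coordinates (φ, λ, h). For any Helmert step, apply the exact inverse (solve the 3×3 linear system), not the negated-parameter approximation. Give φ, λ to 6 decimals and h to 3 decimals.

φ=12.999191°, λ=-3.069276°, h=1211.766 m

start: X=6208202.8599, Y=-333223.5662, Z=1424954.9710 m
→ Helmert⁻¹: X=6208080.6928, Y=-332878.9745, Z=1425502.1773
→ geod (Bowring, a=6378206.400): φ=12.99919100°, λ=-3.06927600°, h=1211.7660 m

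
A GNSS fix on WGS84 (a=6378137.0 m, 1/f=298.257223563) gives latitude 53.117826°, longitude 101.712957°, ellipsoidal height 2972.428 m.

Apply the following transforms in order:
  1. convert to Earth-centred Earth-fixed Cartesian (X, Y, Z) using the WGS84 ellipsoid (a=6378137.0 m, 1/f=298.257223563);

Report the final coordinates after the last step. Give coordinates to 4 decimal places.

start: φ=53.117826°, λ=101.712957°, h=2972.428 m
→ ECEF (a=6378137.000, f=1/298.257223563): X=-779144.1594, Y=3758064.8329, Z=5080801.6178

X=-779144.1594 m, Y=3758064.8329 m, Z=5080801.6178 m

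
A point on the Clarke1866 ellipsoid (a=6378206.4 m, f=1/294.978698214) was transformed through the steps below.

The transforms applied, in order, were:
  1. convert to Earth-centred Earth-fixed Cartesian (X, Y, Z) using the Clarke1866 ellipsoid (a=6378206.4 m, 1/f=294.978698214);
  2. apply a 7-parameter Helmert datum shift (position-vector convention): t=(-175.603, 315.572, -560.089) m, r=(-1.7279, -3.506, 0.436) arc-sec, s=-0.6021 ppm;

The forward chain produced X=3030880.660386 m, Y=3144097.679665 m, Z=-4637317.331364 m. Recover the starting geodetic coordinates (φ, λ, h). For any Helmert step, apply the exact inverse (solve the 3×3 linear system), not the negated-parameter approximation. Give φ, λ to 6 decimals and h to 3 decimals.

φ=-46.910537°, λ=46.046834°, h=2756.480 m

start: X=3030880.6604, Y=3144097.6797, Z=-4637317.3314 m
→ Helmert⁻¹: X=3030985.9197, Y=3143816.4365, Z=-4636785.2175
→ geod (Bowring, a=6378206.400): φ=-46.91053700°, λ=46.04683400°, h=2756.4800 m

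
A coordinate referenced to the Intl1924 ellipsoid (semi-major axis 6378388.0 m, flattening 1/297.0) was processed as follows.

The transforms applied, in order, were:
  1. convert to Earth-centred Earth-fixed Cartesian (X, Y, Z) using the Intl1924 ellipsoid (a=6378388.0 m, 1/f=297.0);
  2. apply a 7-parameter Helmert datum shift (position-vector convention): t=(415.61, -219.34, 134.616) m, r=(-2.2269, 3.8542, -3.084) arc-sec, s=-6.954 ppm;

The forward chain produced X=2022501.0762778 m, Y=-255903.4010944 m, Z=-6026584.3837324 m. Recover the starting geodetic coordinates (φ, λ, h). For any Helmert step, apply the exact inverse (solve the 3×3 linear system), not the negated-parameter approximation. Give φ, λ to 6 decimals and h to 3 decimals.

φ=-71.430831°, λ=-7.203493°, h=2977.299 m

start: X=2022501.0763, Y=-255903.4011, Z=-6026584.3837 m
→ Helmert⁻¹: X=2022215.9630, Y=-255590.5372, Z=-6026725.8828
→ geod (Bowring, a=6378388.000): φ=-71.43083100°, λ=-7.20349300°, h=2977.2990 m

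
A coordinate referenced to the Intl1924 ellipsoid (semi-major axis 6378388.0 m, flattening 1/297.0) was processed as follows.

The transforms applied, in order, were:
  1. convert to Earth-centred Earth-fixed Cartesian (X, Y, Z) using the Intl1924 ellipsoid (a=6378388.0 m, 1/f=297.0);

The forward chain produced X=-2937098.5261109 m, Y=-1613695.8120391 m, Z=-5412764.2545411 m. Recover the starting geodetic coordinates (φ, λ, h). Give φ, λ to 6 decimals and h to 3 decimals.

start: X=-2937098.5261, Y=-1613695.8120, Z=-5412764.2545 m
→ geod (Bowring, a=6378388.000): φ=-58.40974500°, λ=-151.21479900°, h=3364.7090 m

φ=-58.409745°, λ=-151.214799°, h=3364.709 m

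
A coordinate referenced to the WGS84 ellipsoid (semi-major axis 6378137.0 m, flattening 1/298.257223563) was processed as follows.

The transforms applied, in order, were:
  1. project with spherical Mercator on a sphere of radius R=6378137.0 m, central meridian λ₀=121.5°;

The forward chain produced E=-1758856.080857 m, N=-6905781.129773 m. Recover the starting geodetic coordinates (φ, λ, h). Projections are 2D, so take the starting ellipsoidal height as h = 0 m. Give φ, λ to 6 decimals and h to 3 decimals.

start: E=-1758856.0809, N=-6905781.1298 m
→ merc⁻¹: φ=-52.58053000°, λ=105.69992700°

φ=-52.580530°, λ=105.699927°, h=0.000 m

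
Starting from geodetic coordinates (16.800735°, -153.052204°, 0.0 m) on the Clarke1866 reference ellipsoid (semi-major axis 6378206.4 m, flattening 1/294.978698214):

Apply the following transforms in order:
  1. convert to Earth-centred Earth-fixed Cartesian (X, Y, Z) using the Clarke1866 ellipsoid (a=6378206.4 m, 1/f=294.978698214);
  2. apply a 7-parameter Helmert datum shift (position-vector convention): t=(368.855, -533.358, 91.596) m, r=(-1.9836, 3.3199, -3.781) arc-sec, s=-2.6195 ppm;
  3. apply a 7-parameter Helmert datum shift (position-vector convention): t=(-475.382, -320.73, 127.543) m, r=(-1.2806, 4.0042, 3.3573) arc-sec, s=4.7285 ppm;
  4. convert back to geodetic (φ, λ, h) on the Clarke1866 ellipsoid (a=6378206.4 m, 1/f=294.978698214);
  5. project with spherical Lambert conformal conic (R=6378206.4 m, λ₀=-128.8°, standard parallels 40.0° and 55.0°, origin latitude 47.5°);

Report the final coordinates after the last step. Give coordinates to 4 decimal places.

start: φ=16.800735°, λ=-153.052204°, h=0.000 m
→ ECEF (a=6378206.400, f=1/294.978698214): X=-5444511.2318, Y=-2767871.3944, Z=1831622.1663
→ Helmert 7p (PV): X=-5444149.3716, Y=-2768280.0857, Z=1831823.2132
→ Helmert 7p (PV): X=-5444569.8766, Y=-2768691.1455, Z=1832082.2923
→ geod (Bowring, a=6378206.400): φ=16.80360827°, λ=-153.04559873°, h=538.7258 m
→ lcc (R=6378206.4, λ₀=-128.8°): E=-2869339.0278, N=-3091378.8434

E=-2869339.0278 m, N=-3091378.8434 m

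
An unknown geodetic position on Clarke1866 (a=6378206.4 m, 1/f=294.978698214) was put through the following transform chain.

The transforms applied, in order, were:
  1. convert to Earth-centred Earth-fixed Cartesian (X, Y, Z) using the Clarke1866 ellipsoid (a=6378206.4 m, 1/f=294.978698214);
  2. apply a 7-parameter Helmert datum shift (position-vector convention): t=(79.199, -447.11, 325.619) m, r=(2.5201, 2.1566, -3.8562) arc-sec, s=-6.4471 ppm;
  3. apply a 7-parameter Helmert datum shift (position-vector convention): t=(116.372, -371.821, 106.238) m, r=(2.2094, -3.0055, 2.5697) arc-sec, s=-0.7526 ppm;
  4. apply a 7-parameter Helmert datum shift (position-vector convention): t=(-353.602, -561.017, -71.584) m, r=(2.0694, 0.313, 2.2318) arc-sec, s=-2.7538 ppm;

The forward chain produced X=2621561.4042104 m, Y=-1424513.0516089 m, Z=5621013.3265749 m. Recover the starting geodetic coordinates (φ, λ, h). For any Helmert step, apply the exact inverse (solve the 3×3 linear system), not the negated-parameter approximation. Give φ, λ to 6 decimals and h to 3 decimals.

start: X=2621561.4042, Y=-1424513.0516, Z=5621013.3266 m
→ Helmert⁻¹: X=2621898.2896, Y=-1423927.9298, Z=5621118.6545
→ Helmert⁻¹: X=2621848.0600, Y=-1423529.6347, Z=5620993.6918
→ Helmert⁻¹: X=2621753.5992, Y=-1422974.0117, Z=5620749.1074
→ geod (Bowring, a=6378206.400): φ=62.20513100°, λ=-28.49118800°, h=1958.1230 m

φ=62.205131°, λ=-28.491188°, h=1958.123 m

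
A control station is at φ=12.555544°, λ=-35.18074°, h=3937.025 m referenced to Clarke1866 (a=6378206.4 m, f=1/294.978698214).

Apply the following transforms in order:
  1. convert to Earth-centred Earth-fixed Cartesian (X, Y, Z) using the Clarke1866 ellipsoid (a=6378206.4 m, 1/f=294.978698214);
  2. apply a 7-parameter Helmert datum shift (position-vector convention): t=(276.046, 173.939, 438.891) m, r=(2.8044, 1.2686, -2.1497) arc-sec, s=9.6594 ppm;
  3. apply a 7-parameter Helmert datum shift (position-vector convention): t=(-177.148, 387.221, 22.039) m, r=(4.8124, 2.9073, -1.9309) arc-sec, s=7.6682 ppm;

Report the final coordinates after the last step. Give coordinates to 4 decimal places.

start: φ=12.555544°, λ=-35.180740°, h=3937.025 m
→ ECEF (a=6378206.400, f=1/294.978698214): X=5092440.5527, Y=-3589758.5833, Z=1378223.7043
→ Helmert 7p (PV): X=5092736.8523, Y=-3589691.1320, Z=1378595.7803
→ Helmert 7p (PV): X=5092584.5836, Y=-3589411.2768, Z=1378472.8557

X=5092584.5836 m, Y=-3589411.2768 m, Z=1378472.8557 m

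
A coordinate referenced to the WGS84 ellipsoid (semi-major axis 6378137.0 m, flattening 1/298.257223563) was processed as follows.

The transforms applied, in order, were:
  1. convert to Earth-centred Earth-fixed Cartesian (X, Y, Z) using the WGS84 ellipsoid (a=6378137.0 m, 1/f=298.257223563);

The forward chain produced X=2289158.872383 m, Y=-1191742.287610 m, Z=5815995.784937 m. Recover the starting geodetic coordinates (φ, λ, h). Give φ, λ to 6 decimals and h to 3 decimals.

start: X=2289158.8724, Y=-1191742.2876, Z=5815995.7849 m
→ geod (Bowring, a=6378137.000): φ=66.21348900°, λ=-27.50160700°, h=2629.3700 m

φ=66.213489°, λ=-27.501607°, h=2629.370 m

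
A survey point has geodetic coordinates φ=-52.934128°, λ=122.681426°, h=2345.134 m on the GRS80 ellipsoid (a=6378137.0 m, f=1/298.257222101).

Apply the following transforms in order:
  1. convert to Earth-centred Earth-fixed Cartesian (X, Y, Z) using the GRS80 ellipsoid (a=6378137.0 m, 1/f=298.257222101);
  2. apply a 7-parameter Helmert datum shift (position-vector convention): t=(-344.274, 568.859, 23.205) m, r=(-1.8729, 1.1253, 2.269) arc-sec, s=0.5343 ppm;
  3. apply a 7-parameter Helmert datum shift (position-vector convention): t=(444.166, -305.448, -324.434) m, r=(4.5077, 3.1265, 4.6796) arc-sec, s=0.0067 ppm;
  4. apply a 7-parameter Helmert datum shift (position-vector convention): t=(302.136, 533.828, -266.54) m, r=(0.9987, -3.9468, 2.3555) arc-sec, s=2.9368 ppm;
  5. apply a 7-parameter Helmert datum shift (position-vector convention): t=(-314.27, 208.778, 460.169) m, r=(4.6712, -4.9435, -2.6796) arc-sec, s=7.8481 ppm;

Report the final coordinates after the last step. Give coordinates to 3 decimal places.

start: φ=-52.934128°, λ=122.681426°, h=2345.134 m
→ ECEF (a=6378137.000, f=1/298.257222101): X=-2081005.1100, Y=3243811.1948, Z=-5067999.7521
→ Helmert 7p (PV): X=-2081413.8282, Y=3244312.8771, Z=-5067997.3558
→ Helmert 7p (PV): X=-2081120.1001, Y=3244070.9849, Z=-5068219.3733
→ Helmert 7p (PV): X=-2080764.1439, Y=3244615.1136, Z=-5068524.9119
→ Helmert 7p (PV): X=-2080931.1155, Y=3244991.1731, Z=-5068080.9106

X=-2080931.116 m, Y=3244991.173 m, Z=-5068080.911 m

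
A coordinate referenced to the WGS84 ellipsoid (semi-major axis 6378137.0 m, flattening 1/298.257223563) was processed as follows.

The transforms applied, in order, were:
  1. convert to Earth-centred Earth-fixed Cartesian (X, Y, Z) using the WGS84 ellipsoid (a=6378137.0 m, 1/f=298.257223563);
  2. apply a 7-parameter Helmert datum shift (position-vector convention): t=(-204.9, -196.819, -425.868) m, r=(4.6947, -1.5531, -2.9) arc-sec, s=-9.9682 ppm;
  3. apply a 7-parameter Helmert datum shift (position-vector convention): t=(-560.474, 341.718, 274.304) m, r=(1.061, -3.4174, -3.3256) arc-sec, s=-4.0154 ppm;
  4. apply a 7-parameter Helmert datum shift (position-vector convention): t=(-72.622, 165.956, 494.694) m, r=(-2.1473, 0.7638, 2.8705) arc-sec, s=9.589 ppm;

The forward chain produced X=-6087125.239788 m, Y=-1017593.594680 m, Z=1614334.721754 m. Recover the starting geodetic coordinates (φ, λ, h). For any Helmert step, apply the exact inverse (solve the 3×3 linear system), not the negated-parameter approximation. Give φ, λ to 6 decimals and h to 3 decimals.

start: X=-6087125.2398, Y=-1017593.5947, Z=1614334.7218 m
→ Helmert⁻¹: X=-6087014.3881, Y=-1017681.8813, Z=1613791.4181
→ Helmert⁻¹: X=-6086435.2040, Y=-1018117.5182, Z=1613629.6703
→ Helmert⁻¹: X=-6086264.5071, Y=-1017979.6778, Z=1614140.6248
→ geod (Bowring, a=6378137.000): φ=14.75327800°, λ=-170.50468600°, h=1667.3100 m

φ=14.753278°, λ=-170.504686°, h=1667.310 m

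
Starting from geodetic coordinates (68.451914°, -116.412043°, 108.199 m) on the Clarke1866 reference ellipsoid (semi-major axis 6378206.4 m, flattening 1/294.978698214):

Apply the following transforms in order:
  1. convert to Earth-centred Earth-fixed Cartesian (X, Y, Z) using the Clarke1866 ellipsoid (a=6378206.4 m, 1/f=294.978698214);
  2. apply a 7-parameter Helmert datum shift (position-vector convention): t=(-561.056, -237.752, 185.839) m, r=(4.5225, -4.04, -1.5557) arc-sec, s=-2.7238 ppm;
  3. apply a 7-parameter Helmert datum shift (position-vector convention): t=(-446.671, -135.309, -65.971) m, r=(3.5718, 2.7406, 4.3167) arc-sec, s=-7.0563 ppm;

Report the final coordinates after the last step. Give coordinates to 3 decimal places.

X=-1046132.038 m, Y=-2104879.347 m, Z=5909677.800 m

start: φ=68.451914°, λ=-116.412043°, h=108.199 m
→ ECEF (a=6378206.400, f=1/294.978698214): X=-1045125.4834, Y=-2104280.9537, Z=5909704.8873
→ Helmert 7p (PV): X=-1045815.3136, Y=-2104634.6656, Z=5909808.0215
→ Helmert 7p (PV): X=-1046132.0377, Y=-2104879.3472, Z=5909677.7998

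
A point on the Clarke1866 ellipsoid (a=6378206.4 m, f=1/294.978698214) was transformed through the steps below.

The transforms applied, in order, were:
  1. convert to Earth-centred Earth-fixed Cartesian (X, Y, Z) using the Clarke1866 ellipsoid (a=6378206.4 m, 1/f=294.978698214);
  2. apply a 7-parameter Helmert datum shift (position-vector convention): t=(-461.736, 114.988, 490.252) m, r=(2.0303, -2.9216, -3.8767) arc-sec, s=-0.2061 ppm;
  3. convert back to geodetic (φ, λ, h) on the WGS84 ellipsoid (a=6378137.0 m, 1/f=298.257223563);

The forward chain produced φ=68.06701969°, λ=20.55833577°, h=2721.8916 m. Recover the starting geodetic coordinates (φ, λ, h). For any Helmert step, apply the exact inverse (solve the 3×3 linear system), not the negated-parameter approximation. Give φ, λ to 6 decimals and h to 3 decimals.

φ=68.062648°, λ=20.553546°, h=2549.826 m

start: φ=68.067020°, λ=20.558336°, h=2721.892 m
→ ECEF (a=6378137.000, f=1/298.257223563): X=2238056.6332, Y=839373.2934, Z=5896414.0682
→ Helmert⁻¹: X=2238586.5662, Y=839358.5863, Z=5895885.0614
→ geod (Bowring, a=6378206.400): φ=68.06264800°, λ=20.55354600°, h=2549.8260 m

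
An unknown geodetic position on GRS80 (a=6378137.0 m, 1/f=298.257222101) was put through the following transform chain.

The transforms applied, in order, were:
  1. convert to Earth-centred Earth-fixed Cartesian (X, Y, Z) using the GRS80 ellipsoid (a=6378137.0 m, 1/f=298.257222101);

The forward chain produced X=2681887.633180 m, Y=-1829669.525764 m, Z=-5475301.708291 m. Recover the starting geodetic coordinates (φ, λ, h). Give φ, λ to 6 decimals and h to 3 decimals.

start: X=2681887.6332, Y=-1829669.5258, Z=-5475301.7083 m
→ geod (Bowring, a=6378137.000): φ=-59.50274200°, λ=-34.30305900°, h=3170.2810 m

φ=-59.502742°, λ=-34.303059°, h=3170.281 m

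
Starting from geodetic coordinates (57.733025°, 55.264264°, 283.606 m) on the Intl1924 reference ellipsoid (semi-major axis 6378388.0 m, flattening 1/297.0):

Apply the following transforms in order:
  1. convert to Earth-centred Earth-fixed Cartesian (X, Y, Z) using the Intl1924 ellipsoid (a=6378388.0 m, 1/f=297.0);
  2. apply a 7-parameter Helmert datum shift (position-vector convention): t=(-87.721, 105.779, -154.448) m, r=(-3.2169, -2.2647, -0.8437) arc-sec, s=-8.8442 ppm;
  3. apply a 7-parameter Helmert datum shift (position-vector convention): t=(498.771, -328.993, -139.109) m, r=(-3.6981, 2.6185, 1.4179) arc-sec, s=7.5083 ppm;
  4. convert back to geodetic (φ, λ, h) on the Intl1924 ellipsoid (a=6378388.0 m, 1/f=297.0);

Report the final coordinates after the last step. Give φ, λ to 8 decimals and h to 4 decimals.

φ=57.72960266°, λ=55.25821406°, h=53.4537 m

start: φ=57.733025°, λ=55.264264°, h=283.606 m
→ ECEF (a=6378388.000, f=1/297.0): X=1945021.6941, Y=2805228.1057, Z=5370274.9497
→ Helmert 7p (PV): X=1944869.2824, Y=2805384.8728, Z=5370050.6113
→ Helmert 7p (PV): X=1945431.5437, Y=2805186.5927, Z=5369876.8344
→ geod (Bowring, a=6378388.000): φ=57.72960266°, λ=55.25821406°, h=53.4537 m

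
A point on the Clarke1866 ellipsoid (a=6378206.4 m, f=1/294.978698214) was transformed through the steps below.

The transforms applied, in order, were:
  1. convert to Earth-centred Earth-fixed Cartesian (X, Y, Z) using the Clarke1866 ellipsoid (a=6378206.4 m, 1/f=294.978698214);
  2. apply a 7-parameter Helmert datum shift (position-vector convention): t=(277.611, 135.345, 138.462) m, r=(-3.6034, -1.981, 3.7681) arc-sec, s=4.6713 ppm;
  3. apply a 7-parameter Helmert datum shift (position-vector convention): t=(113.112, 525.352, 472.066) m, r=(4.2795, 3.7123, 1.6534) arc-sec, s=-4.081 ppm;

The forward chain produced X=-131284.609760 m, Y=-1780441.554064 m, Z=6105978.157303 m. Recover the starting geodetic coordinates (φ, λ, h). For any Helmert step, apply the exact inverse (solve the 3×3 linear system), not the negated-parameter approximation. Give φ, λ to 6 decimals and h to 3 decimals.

start: X=-131284.6098, Y=-1780441.5541, Z=6105978.1573 m
→ Helmert⁻¹: X=-131522.4195, Y=-1780846.4441, Z=6105565.5892
→ Helmert⁻¹: X=-131773.3151, Y=-1781077.7218, Z=6105368.7576
→ geod (Bowring, a=6378206.400): φ=73.79922800°, λ=-94.23132800°, h=2940.5780 m

φ=73.799228°, λ=-94.231328°, h=2940.578 m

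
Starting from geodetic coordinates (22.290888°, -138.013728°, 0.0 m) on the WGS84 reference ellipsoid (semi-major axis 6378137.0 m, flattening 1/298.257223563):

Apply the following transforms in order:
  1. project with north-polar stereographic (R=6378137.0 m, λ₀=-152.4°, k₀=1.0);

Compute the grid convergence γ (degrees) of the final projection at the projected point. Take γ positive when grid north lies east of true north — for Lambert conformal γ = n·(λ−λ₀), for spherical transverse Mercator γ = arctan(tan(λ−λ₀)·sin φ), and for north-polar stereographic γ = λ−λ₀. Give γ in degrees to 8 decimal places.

start: φ=22.290888°, λ=-138.013728°, h=0.000 m
→ into stereo (λ₀=-152.4°): φ=22.29088800°, λ−λ₀=14.38627200°
convergence γ = 14.38627200°

14.38627200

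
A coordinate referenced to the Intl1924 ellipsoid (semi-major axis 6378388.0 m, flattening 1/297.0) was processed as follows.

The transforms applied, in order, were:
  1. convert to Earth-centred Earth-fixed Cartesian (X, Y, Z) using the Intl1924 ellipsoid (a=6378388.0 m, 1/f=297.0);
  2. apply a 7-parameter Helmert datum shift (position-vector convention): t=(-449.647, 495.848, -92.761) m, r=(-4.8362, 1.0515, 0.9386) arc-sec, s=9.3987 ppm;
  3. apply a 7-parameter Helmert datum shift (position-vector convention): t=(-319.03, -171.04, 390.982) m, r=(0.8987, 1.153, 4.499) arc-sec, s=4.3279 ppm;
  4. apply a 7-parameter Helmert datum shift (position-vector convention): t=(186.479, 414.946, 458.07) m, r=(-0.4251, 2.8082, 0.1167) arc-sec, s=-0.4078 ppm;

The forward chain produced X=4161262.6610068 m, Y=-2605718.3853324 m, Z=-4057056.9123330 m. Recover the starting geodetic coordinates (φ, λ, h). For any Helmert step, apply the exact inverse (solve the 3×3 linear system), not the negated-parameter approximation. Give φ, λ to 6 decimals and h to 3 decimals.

start: X=4161262.6610, Y=-2605718.3853, Z=-4057056.9123 m
→ Helmert⁻¹: X=4161131.6449, Y=-2606128.3862, Z=-4057465.3562
→ Helmert⁻¹: X=4161398.5047, Y=-2606054.5153, Z=-4057804.1598
→ Helmert⁻¹: X=4161817.8611, Y=-2606449.6641, Z=-4057713.1581
→ geod (Bowring, a=6378388.000): φ=-39.75720300°, λ=-32.05795600°, h=543.9200 m

φ=-39.757203°, λ=-32.057956°, h=543.920 m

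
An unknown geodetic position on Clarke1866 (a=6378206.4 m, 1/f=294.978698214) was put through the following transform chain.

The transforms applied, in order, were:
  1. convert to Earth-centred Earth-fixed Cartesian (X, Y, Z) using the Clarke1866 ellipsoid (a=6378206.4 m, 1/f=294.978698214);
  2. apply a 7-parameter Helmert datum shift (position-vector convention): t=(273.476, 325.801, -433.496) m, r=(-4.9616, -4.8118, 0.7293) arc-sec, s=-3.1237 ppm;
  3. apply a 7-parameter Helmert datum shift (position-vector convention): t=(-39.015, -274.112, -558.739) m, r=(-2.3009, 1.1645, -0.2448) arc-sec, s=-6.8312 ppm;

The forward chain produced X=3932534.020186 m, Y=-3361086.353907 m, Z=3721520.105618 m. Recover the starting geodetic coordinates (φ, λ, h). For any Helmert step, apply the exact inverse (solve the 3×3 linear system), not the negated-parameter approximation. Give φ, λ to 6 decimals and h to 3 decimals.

start: X=3932534.0202, Y=-3361086.3539, Z=3721520.1056 m
→ Helmert⁻¹: X=3932582.8747, Y=-3360872.0534, Z=3722088.9823
→ Helmert⁻¹: X=3932396.6336, Y=-3361311.7973, Z=3722361.5156
→ geod (Bowring, a=6378206.400): φ=35.92132600°, λ=-40.52297300°, h=2430.3110 m

φ=35.921326°, λ=-40.522973°, h=2430.311 m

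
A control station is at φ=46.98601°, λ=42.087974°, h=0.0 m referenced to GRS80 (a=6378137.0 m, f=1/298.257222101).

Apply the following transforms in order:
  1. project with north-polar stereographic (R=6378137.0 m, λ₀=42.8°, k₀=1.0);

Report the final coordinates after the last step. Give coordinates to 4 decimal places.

start: φ=46.986010°, λ=42.087974°, h=0.000 m
→ stereo (R=6378137.0, λ₀=42.8°): E=-62465.3070, N=-5026240.9137

E=-62465.3070 m, N=-5026240.9137 m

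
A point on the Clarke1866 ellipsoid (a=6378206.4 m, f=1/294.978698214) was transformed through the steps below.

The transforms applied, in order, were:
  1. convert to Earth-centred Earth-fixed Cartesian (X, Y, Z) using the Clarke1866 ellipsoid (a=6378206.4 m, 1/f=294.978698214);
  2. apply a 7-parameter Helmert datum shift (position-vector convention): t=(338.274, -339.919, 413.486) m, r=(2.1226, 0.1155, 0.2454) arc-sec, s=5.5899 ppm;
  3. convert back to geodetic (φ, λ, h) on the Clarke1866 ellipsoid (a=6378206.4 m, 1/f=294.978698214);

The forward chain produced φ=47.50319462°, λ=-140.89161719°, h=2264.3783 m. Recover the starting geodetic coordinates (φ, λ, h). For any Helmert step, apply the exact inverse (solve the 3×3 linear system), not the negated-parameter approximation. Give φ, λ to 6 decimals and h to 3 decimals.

start: φ=47.503195°, λ=-140.891617°, h=2264.378 m
→ ECEF (a=6378206.400, f=1/294.978698214): X=-3350779.9594, Y=-2723919.1280, Z=4681203.0523
→ Helmert⁻¹: X=-3351105.3624, Y=-2723511.8292, Z=4680789.5515
→ geod (Bowring, a=6378206.400): φ=47.50071200°, λ=-140.89853400°, h=1956.5380 m

φ=47.500712°, λ=-140.898534°, h=1956.538 m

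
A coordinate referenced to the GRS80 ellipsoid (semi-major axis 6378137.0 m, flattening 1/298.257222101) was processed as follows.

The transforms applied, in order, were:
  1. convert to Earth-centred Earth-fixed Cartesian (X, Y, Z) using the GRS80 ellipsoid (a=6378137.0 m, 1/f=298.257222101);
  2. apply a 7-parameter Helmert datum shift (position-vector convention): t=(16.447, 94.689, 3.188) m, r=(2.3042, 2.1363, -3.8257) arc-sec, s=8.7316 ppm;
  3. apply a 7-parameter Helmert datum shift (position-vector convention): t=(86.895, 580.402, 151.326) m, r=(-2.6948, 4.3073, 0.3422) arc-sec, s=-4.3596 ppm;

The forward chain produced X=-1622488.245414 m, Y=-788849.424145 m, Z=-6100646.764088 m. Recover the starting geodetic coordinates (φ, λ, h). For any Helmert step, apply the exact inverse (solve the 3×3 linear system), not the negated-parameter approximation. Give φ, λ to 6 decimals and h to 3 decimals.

φ=-73.628923°, λ=-154.049975°, h=3577.346 m

start: X=-1622488.2454, Y=-788849.4241, Z=-6100646.7641 m
→ Helmert⁻¹: X=-1622456.1231, Y=-789350.8697, Z=-6100868.8807
→ Helmert⁻¹: X=-1622380.5728, Y=-789536.9095, Z=-6100826.7819
→ geod (Bowring, a=6378137.000): φ=-73.62892300°, λ=-154.04997500°, h=3577.3460 m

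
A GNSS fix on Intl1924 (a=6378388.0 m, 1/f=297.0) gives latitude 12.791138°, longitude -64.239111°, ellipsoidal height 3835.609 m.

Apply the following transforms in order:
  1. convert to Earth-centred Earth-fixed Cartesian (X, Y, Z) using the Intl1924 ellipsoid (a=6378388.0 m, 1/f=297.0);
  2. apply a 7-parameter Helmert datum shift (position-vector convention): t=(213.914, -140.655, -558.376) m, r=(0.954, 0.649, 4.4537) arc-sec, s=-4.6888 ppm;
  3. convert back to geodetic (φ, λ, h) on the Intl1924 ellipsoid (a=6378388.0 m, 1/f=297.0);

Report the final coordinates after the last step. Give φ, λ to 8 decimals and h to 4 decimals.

φ=12.78546119°, λ=-64.23665272°, h=3896.2471 m

start: φ=12.791138°, λ=-64.239111°, h=3835.609 m
→ ECEF (a=6378388.000, f=1/297.0): X=2705428.5581, Y=-5606210.8369, Z=1403747.0975
→ Helmert 7p (PV): X=2705755.2532, Y=-5606273.2823, Z=1403147.6978
→ geod (Bowring, a=6378388.000): φ=12.78546119°, λ=-64.23665272°, h=3896.2471 m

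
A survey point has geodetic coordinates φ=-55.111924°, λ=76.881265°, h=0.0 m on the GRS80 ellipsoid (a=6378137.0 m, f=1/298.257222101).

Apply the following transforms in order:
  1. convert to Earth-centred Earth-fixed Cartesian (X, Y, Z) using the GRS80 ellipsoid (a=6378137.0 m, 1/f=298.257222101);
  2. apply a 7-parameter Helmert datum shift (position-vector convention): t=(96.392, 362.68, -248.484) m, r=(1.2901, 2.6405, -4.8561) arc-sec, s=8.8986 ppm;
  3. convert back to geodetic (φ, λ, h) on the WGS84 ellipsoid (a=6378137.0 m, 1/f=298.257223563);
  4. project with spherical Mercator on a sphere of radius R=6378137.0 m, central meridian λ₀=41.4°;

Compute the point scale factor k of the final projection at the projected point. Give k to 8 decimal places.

1.74825452

start: φ=-55.111924°, λ=76.881265°, h=0.000 m
→ ECEF (a=6378137.000, f=1/298.257222101): X=829887.7403, Y=3560955.0788, Z=-5208520.2489
→ Helmert 7p (PV): X=830008.6761, Y=3561362.4854, Z=-5208803.4329
→ geod (Bowring, a=6378137.000): φ=-55.11025332°, λ=76.88086843°, h=474.9352 m
→ into merc (λ₀=41.4°): φ=-55.11025332°, λ−λ₀=35.48086843°
scale k = 1.74825452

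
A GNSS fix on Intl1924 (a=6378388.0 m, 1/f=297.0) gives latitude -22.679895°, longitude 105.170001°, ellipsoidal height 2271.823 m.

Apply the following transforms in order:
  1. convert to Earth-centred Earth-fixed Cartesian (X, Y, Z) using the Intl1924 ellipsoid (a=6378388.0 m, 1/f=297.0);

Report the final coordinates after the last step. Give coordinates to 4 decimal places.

X=-1541372.6459 m, Y=5684956.3292 m, Z=-2444957.5237 m

start: φ=-22.679895°, λ=105.170001°, h=2271.823 m
→ ECEF (a=6378388.000, f=1/297.0): X=-1541372.6459, Y=5684956.3292, Z=-2444957.5237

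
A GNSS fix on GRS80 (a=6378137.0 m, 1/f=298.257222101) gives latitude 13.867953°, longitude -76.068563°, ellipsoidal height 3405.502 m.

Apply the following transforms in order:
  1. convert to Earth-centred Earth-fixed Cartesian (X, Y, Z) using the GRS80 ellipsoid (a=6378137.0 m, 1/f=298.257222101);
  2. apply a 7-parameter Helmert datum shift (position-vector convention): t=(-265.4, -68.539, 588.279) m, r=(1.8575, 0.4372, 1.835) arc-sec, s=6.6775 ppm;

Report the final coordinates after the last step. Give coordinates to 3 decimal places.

start: φ=13.867953°, λ=-76.068563°, h=3405.502 m
→ ECEF (a=6378137.000, f=1/298.257222101): X=1491925.1837, Y=-6014436.7056, Z=1519618.4747
→ Helmert 7p (PV): X=1491726.4739, Y=-6014545.8181, Z=1520159.5757

X=1491726.474 m, Y=-6014545.818 m, Z=1520159.576 m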